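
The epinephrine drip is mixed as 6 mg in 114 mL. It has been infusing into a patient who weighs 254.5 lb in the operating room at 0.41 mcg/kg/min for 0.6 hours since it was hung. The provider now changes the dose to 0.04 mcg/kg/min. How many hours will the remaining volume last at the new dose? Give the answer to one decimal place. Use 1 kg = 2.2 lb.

Initial rate:
Weight = 254.5 lb ÷ 2.2 lb/kg = 115.6818 kg
Dose = 0.41 mcg/kg/min × 115.6818 kg = 47.42955 mcg/min
47.42955 mcg/min × 60 min/hr = 2845.773 mcg/hr
Concentration = 6 mg ÷ 114 mL = 0.05263158 mg/mL = 52.63158 mcg/mL
Rate = 2845.773 mcg/hr ÷ 52.63158 mcg/mL = 54.06968 mL/hr
Volume infused so far = 54.06968 mL/hr × 0.6 hr = 32.44181 mL
Volume remaining = 114 − 32.44181 = 81.55819 mL
New rate:
Dose = 0.04 mcg/kg/min × 115.6818 kg = 4.627273 mcg/min
4.627273 mcg/min × 60 min/hr = 277.6364 mcg/hr
Rate = 277.6364 mcg/hr ÷ 52.63158 mcg/mL = 5.275091 mL/hr
Time remaining = 81.55819 mL ÷ 5.275091 mL/hr = 15.461 hr

15.5 hours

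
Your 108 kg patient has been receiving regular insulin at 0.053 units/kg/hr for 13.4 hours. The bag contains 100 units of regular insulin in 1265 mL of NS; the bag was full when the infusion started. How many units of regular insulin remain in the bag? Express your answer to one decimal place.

23.3 units

Dose = 0.053 units/kg/hr × 108 kg = 5.724 units/hr
Concentration = 100 units ÷ 1265 mL = 0.07905138 units/mL
Rate = 5.724 units/hr ÷ 0.07905138 units/mL = 72.4086 mL/hr
Volume infused = 72.4086 mL/hr × 13.4 hr = 970.2752 mL
Volume remaining = 1265 − 970.2752 = 294.7248 mL
Drug remaining = 294.7248 mL × 0.07905138 units/mL = 23.2984 units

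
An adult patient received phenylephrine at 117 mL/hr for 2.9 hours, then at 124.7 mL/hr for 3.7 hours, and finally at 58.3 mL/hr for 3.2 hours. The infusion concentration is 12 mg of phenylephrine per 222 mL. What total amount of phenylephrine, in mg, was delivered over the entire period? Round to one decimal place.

53.4 mg

Concentration = 12 mg ÷ 222 mL = 0.05405405 mg/mL
Stage 1: 117 mL/hr × 2.9 hr = 339.3 mL → 339.3 mL × 0.05405405 mg/mL = 18.34054 mg
Stage 2: 124.7 mL/hr × 3.7 hr = 461.39 mL → 461.39 mL × 0.05405405 mg/mL = 24.94 mg
Stage 3: 58.3 mL/hr × 3.2 hr = 186.56 mL → 186.56 mL × 0.05405405 mg/mL = 10.08432 mg
Total = 18.34054 + 24.94 + 10.08432 = 53.36486 mg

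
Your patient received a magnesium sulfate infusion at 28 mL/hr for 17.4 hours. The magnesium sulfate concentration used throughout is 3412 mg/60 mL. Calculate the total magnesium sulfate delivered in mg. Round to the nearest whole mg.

27705 mg

Concentration = 3412 mg ÷ 60 mL = 56.86667 mg/mL
Drug rate = 28 mL/hr × 56.86667 mg/mL = 1592.267 mg/hr
Total = 1592.267 mg/hr × 17.4 hr = 27705.44 mg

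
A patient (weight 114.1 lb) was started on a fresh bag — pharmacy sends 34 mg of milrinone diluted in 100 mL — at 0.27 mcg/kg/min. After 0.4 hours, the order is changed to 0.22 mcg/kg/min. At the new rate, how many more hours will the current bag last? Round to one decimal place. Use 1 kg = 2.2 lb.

Initial rate:
Weight = 114.1 lb ÷ 2.2 lb/kg = 51.86364 kg
Dose = 0.27 mcg/kg/min × 51.86364 kg = 14.00318 mcg/min
14.00318 mcg/min × 60 min/hr = 840.1909 mcg/hr
Concentration = 34 mg ÷ 100 mL = 0.34 mg/mL = 340 mcg/mL
Rate = 840.1909 mcg/hr ÷ 340 mcg/mL = 2.47115 mL/hr
Volume infused so far = 2.47115 mL/hr × 0.4 hr = 0.9884599 mL
Volume remaining = 100 − 0.9884599 = 99.01154 mL
New rate:
Dose = 0.22 mcg/kg/min × 51.86364 kg = 11.41 mcg/min
11.41 mcg/min × 60 min/hr = 684.6 mcg/hr
Rate = 684.6 mcg/hr ÷ 340 mcg/mL = 2.013529 mL/hr
Time remaining = 99.01154 mL ÷ 2.013529 mL/hr = 49.17313 hr

49.2 hours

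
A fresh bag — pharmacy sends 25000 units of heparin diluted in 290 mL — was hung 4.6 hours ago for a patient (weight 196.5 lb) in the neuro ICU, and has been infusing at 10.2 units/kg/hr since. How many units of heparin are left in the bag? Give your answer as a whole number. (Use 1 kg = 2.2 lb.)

Weight = 196.5 lb ÷ 2.2 lb/kg = 89.31818 kg
Dose = 10.2 units/kg/hr × 89.31818 kg = 911.0455 units/hr
Concentration = 25000 units ÷ 290 mL = 86.2069 units/mL
Rate = 911.0455 units/hr ÷ 86.2069 units/mL = 10.56813 mL/hr
Volume infused = 10.56813 mL/hr × 4.6 hr = 48.61339 mL
Volume remaining = 290 − 48.61339 = 241.3866 mL
Drug remaining = 241.3866 mL × 86.2069 units/mL = 20809.19 units

20809 units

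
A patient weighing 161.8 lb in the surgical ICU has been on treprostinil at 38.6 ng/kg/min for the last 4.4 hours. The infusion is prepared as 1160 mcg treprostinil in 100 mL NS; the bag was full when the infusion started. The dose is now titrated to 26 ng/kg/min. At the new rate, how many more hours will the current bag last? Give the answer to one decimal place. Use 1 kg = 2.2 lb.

Initial rate:
Weight = 161.8 lb ÷ 2.2 lb/kg = 73.54545 kg
Dose = 38.6 ng/kg/min × 73.54545 kg = 2838.855 ng/min
2838.855 ng/min × 60 min/hr = 170331.3 ng/hr
Concentration = 1160 mcg ÷ 100 mL = 11.6 mcg/mL = 11600 ng/mL
Rate = 170331.3 ng/hr ÷ 11600 ng/mL = 14.68373 mL/hr
Volume infused so far = 14.68373 mL/hr × 4.4 hr = 64.60841 mL
Volume remaining = 100 − 64.60841 = 35.39159 mL
New rate:
Dose = 26 ng/kg/min × 73.54545 kg = 1912.182 ng/min
1912.182 ng/min × 60 min/hr = 114730.9 ng/hr
Rate = 114730.9 ng/hr ÷ 11600 ng/mL = 9.890596 mL/hr
Time remaining = 35.39159 mL ÷ 9.890596 mL/hr = 3.578307 hr

3.6 hours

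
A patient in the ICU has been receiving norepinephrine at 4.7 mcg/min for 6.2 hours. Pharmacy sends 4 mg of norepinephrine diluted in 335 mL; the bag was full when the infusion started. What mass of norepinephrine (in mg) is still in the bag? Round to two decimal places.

2.25 mg

4.7 mcg/min × 60 min/hr = 282 mcg/hr
Concentration = 4 mg ÷ 335 mL = 0.0119403 mg/mL = 11.9403 mcg/mL
Rate = 282 mcg/hr ÷ 11.9403 mcg/mL = 23.6175 mL/hr
Volume infused = 23.6175 mL/hr × 6.2 hr = 146.4285 mL
Volume remaining = 335 − 146.4285 = 188.5715 mL
Drug remaining = 188.5715 mL × 11.9403 mcg/mL = 2251.6 mcg = 2.2516 mg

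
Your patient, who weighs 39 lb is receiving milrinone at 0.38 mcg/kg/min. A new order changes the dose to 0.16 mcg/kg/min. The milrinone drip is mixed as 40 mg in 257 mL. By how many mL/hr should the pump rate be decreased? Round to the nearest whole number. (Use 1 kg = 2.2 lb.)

At the current dose:
Weight = 39 lb ÷ 2.2 lb/kg = 17.72727 kg
Dose = 0.38 mcg/kg/min × 17.72727 kg = 6.736364 mcg/min
6.736364 mcg/min × 60 min/hr = 404.1818 mcg/hr
Concentration = 40 mg ÷ 257 mL = 0.155642 mg/mL = 155.642 mcg/mL
Rate = 404.1818 mcg/hr ÷ 155.642 mcg/mL = 2.596868 mL/hr
At the new dose:
Dose = 0.16 mcg/kg/min × 17.72727 kg = 2.836364 mcg/min
2.836364 mcg/min × 60 min/hr = 170.1818 mcg/hr
Rate = 170.1818 mcg/hr ÷ 155.642 mcg/mL = 1.093418 mL/hr
Change = 1.093418 − 2.596868 = -1.50345 mL/hr → 1.50345 mL/hr decrease

2 mL/hr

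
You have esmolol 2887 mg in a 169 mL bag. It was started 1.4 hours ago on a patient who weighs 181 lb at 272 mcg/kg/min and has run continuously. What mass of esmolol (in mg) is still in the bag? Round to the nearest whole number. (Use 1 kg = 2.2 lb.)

1007 mg

Weight = 181 lb ÷ 2.2 lb/kg = 82.27273 kg
Dose = 272 mcg/kg/min × 82.27273 kg = 22378.18 mcg/min
22378.18 mcg/min × 60 min/hr = 1342691 mcg/hr
Concentration = 2887 mg ÷ 169 mL = 17.08284 mg/mL = 17082.84 mcg/mL
Rate = 1342691 mcg/hr ÷ 17082.84 mcg/mL = 78.59881 mL/hr
Volume infused = 78.59881 mL/hr × 1.4 hr = 110.0383 mL
Volume remaining = 169 − 110.0383 = 58.96167 mL
Drug remaining = 58.96167 mL × 17082.84 mcg/mL = 1007233 mcg = 1007.233 mg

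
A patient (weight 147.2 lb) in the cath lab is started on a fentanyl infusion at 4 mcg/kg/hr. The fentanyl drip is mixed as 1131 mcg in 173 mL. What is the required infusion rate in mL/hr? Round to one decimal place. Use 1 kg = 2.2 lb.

40.9 mL/hr

Weight = 147.2 lb ÷ 2.2 lb/kg = 66.90909 kg
Dose = 4 mcg/kg/hr × 66.90909 kg = 267.6364 mcg/hr
Concentration = 1131 mcg ÷ 173 mL = 6.537572 mcg/mL
Rate = 267.6364 mcg/hr ÷ 6.537572 mcg/mL = 40.93819 mL/hr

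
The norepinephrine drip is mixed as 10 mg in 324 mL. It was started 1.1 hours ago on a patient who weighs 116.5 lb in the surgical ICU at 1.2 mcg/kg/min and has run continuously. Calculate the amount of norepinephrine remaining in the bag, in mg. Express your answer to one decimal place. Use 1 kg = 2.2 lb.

Weight = 116.5 lb ÷ 2.2 lb/kg = 52.95455 kg
Dose = 1.2 mcg/kg/min × 52.95455 kg = 63.54545 mcg/min
63.54545 mcg/min × 60 min/hr = 3812.727 mcg/hr
Concentration = 10 mg ÷ 324 mL = 0.0308642 mg/mL = 30.8642 mcg/mL
Rate = 3812.727 mcg/hr ÷ 30.8642 mcg/mL = 123.5324 mL/hr
Volume infused = 123.5324 mL/hr × 1.1 hr = 135.8856 mL
Volume remaining = 324 − 135.8856 = 188.1144 mL
Drug remaining = 188.1144 mL × 30.8642 mcg/mL = 5806 mcg = 5.806 mg

5.8 mg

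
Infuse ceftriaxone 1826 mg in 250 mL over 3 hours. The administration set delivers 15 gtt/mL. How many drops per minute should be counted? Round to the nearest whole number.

21 gtt/min

250 mL ÷ (3 hr × 60 = 180 min) = 1.388889 mL/min
1.388889 mL/min × 15 gtt/mL = 20.83333 gtt/min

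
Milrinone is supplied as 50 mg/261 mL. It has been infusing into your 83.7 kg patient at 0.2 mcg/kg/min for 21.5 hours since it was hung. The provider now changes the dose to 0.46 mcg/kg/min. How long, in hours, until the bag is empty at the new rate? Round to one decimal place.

Initial rate:
Dose = 0.2 mcg/kg/min × 83.7 kg = 16.74 mcg/min
16.74 mcg/min × 60 min/hr = 1004.4 mcg/hr
Concentration = 50 mg ÷ 261 mL = 0.1915709 mg/mL = 191.5709 mcg/mL
Rate = 1004.4 mcg/hr ÷ 191.5709 mcg/mL = 5.242968 mL/hr
Volume infused so far = 5.242968 mL/hr × 21.5 hr = 112.7238 mL
Volume remaining = 261 − 112.7238 = 148.2762 mL
New rate:
Dose = 0.46 mcg/kg/min × 83.7 kg = 38.502 mcg/min
38.502 mcg/min × 60 min/hr = 2310.12 mcg/hr
Rate = 2310.12 mcg/hr ÷ 191.5709 mcg/mL = 12.05883 mL/hr
Time remaining = 148.2762 mL ÷ 12.05883 mL/hr = 12.29607 hr

12.3 hours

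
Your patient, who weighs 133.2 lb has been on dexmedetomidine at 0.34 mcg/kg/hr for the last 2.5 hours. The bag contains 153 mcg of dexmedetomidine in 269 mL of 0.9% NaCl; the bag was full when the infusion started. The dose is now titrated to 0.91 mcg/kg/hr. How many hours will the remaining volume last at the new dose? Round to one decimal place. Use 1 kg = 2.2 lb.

1.8 hours

Initial rate:
Weight = 133.2 lb ÷ 2.2 lb/kg = 60.54545 kg
Dose = 0.34 mcg/kg/hr × 60.54545 kg = 20.58545 mcg/hr
Concentration = 153 mcg ÷ 269 mL = 0.5687732 mcg/mL
Rate = 20.58545 mcg/hr ÷ 0.5687732 mcg/mL = 36.19273 mL/hr
Volume infused so far = 36.19273 mL/hr × 2.5 hr = 90.48182 mL
Volume remaining = 269 − 90.48182 = 178.5182 mL
New rate:
Dose = 0.91 mcg/kg/hr × 60.54545 kg = 55.09636 mcg/hr
Rate = 55.09636 mcg/hr ÷ 0.5687732 mcg/mL = 96.86877 mL/hr
Time remaining = 178.5182 mL ÷ 96.86877 mL/hr = 1.842887 hr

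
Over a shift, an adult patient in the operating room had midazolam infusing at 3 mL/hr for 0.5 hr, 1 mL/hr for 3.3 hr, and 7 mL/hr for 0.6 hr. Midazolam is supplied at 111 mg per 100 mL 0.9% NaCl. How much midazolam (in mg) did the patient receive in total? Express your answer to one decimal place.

Concentration = 111 mg ÷ 100 mL = 1.11 mg/mL
Stage 1: 3 mL/hr × 0.5 hr = 1.5 mL → 1.5 mL × 1.11 mg/mL = 1.665 mg
Stage 2: 1 mL/hr × 3.3 hr = 3.3 mL → 3.3 mL × 1.11 mg/mL = 3.663 mg
Stage 3: 7 mL/hr × 0.6 hr = 4.2 mL → 4.2 mL × 1.11 mg/mL = 4.662 mg
Total = 1.665 + 3.663 + 4.662 = 9.99 mg

10.0 mg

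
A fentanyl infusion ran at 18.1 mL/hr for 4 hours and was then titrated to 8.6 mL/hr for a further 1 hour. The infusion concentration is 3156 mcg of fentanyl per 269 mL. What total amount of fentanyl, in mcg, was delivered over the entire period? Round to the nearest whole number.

Concentration = 3156 mcg ÷ 269 mL = 11.73234 mcg/mL
Stage 1: 18.1 mL/hr × 4 hr = 72.4 mL → 72.4 mL × 11.73234 mcg/mL = 849.4216 mcg
Stage 2: 8.6 mL/hr × 1 hr = 8.6 mL → 8.6 mL × 11.73234 mcg/mL = 100.8981 mcg
Total = 849.4216 + 100.8981 = 950.3197 mcg

950 mcg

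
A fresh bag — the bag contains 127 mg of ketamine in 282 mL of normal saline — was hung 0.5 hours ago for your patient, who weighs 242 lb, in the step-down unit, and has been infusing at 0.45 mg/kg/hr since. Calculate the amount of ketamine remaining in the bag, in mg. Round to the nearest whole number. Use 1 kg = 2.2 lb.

102 mg

Weight = 242 lb ÷ 2.2 lb/kg = 110 kg
Dose = 0.45 mg/kg/hr × 110 kg = 49.5 mg/hr
Concentration = 127 mg ÷ 282 mL = 0.4503546 mg/mL
Rate = 49.5 mg/hr ÷ 0.4503546 mg/mL = 109.9134 mL/hr
Volume infused = 109.9134 mL/hr × 0.5 hr = 54.95669 mL
Volume remaining = 282 − 54.95669 = 227.0433 mL
Drug remaining = 227.0433 mL × 0.4503546 mg/mL = 102.25 mg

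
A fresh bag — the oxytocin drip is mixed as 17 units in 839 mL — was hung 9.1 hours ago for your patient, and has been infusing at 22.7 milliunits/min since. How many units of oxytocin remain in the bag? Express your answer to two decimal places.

22.7 milliunits/min × 60 min/hr = 1362 milliunits/hr
Concentration = 17 units ÷ 839 mL = 0.02026222 units/mL = 20.26222 milliunits/mL
Rate = 1362 milliunits/hr ÷ 20.26222 milliunits/mL = 67.21871 mL/hr
Volume infused = 67.21871 mL/hr × 9.1 hr = 611.6902 mL
Volume remaining = 839 − 611.6902 = 227.3098 mL
Drug remaining = 227.3098 mL × 20.26222 milliunits/mL = 4605.8 milliunits = 4.6058 units

4.61 units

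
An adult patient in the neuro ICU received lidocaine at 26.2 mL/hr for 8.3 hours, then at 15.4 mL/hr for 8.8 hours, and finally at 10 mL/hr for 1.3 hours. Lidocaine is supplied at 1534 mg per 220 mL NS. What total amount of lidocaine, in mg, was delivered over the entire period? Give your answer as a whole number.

2552 mg

Concentration = 1534 mg ÷ 220 mL = 6.972727 mg/mL
Stage 1: 26.2 mL/hr × 8.3 hr = 217.46 mL → 217.46 mL × 6.972727 mg/mL = 1516.289 mg
Stage 2: 15.4 mL/hr × 8.8 hr = 135.52 mL → 135.52 mL × 6.972727 mg/mL = 944.944 mg
Stage 3: 10 mL/hr × 1.3 hr = 13 mL → 13 mL × 6.972727 mg/mL = 90.64545 mg
Total = 1516.289 + 944.944 + 90.64545 = 2551.879 mg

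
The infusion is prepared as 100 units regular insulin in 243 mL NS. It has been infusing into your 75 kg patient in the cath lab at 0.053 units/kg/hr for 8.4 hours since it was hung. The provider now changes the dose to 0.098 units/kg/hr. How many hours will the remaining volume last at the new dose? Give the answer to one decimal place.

9.1 hours

Initial rate:
Dose = 0.053 units/kg/hr × 75 kg = 3.975 units/hr
Concentration = 100 units ÷ 243 mL = 0.4115226 units/mL
Rate = 3.975 units/hr ÷ 0.4115226 units/mL = 9.65925 mL/hr
Volume infused so far = 9.65925 mL/hr × 8.4 hr = 81.1377 mL
Volume remaining = 243 − 81.1377 = 161.8623 mL
New rate:
Dose = 0.098 units/kg/hr × 75 kg = 7.35 units/hr
Rate = 7.35 units/hr ÷ 0.4115226 units/mL = 17.8605 mL/hr
Time remaining = 161.8623 mL ÷ 17.8605 mL/hr = 9.062585 hr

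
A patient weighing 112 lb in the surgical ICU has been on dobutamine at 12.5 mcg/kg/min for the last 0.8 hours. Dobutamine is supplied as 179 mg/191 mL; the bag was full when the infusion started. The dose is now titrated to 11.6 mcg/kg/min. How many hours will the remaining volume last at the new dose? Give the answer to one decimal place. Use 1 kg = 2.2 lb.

4.2 hours

Initial rate:
Weight = 112 lb ÷ 2.2 lb/kg = 50.90909 kg
Dose = 12.5 mcg/kg/min × 50.90909 kg = 636.3636 mcg/min
636.3636 mcg/min × 60 min/hr = 38181.82 mcg/hr
Concentration = 179 mg ÷ 191 mL = 0.9371728 mg/mL = 937.1728 mcg/mL
Rate = 38181.82 mcg/hr ÷ 937.1728 mcg/mL = 40.74149 mL/hr
Volume infused so far = 40.74149 mL/hr × 0.8 hr = 32.59319 mL
Volume remaining = 191 − 32.59319 = 158.4068 mL
New rate:
Dose = 11.6 mcg/kg/min × 50.90909 kg = 590.5455 mcg/min
590.5455 mcg/min × 60 min/hr = 35432.73 mcg/hr
Rate = 35432.73 mcg/hr ÷ 937.1728 mcg/mL = 37.80811 mL/hr
Time remaining = 158.4068 mL ÷ 37.80811 mL/hr = 4.189758 hr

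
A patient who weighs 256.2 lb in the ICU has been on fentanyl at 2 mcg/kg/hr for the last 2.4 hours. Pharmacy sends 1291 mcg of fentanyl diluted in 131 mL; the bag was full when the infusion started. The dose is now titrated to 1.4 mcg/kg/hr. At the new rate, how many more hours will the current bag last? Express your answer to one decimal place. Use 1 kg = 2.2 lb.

4.5 hours

Initial rate:
Weight = 256.2 lb ÷ 2.2 lb/kg = 116.4545 kg
Dose = 2 mcg/kg/hr × 116.4545 kg = 232.9091 mcg/hr
Concentration = 1291 mcg ÷ 131 mL = 9.854962 mcg/mL
Rate = 232.9091 mcg/hr ÷ 9.854962 mcg/mL = 23.63369 mL/hr
Volume infused so far = 23.63369 mL/hr × 2.4 hr = 56.72085 mL
Volume remaining = 131 − 56.72085 = 74.27915 mL
New rate:
Dose = 1.4 mcg/kg/hr × 116.4545 kg = 163.0364 mcg/hr
Rate = 163.0364 mcg/hr ÷ 9.854962 mcg/mL = 16.54358 mL/hr
Time remaining = 74.27915 mL ÷ 16.54358 mL/hr = 4.489907 hr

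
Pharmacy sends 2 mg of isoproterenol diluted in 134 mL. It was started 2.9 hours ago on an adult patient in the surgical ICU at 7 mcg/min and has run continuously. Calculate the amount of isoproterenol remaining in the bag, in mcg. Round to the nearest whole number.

7 mcg/min × 60 min/hr = 420 mcg/hr
Concentration = 2 mg ÷ 134 mL = 0.01492537 mg/mL = 14.92537 mcg/mL
Rate = 420 mcg/hr ÷ 14.92537 mcg/mL = 28.14 mL/hr
Volume infused = 28.14 mL/hr × 2.9 hr = 81.606 mL
Volume remaining = 134 − 81.606 = 52.394 mL
Drug remaining = 52.394 mL × 14.92537 mcg/mL = 782 mcg

782 mcg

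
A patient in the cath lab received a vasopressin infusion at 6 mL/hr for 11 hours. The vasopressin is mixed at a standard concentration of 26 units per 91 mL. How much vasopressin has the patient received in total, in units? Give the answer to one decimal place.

Concentration = 26 units ÷ 91 mL = 0.2857143 units/mL
Drug rate = 6 mL/hr × 0.2857143 units/mL = 1.714286 units/hr
Total = 1.714286 units/hr × 11 hr = 18.85714 units

18.9 units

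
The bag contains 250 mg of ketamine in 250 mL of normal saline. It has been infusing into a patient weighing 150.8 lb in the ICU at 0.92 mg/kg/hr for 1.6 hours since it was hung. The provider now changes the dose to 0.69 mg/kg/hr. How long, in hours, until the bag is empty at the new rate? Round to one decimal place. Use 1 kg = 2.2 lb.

Initial rate:
Weight = 150.8 lb ÷ 2.2 lb/kg = 68.54545 kg
Dose = 0.92 mg/kg/hr × 68.54545 kg = 63.06182 mg/hr
Concentration = 250 mg ÷ 250 mL = 1 mg/mL
Rate = 63.06182 mg/hr ÷ 1 mg/mL = 63.06182 mL/hr
Volume infused so far = 63.06182 mL/hr × 1.6 hr = 100.8989 mL
Volume remaining = 250 − 100.8989 = 149.1011 mL
New rate:
Dose = 0.69 mg/kg/hr × 68.54545 kg = 47.29636 mg/hr
Rate = 47.29636 mg/hr ÷ 1 mg/mL = 47.29636 mL/hr
Time remaining = 149.1011 mL ÷ 47.29636 mL/hr = 3.152485 hr

3.2 hours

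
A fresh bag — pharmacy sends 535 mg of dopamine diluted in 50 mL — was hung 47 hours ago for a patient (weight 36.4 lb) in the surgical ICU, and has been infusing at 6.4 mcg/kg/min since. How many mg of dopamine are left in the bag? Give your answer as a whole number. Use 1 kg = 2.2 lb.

236 mg

Weight = 36.4 lb ÷ 2.2 lb/kg = 16.54545 kg
Dose = 6.4 mcg/kg/min × 16.54545 kg = 105.8909 mcg/min
105.8909 mcg/min × 60 min/hr = 6353.455 mcg/hr
Concentration = 535 mg ÷ 50 mL = 10.7 mg/mL = 10700 mcg/mL
Rate = 6353.455 mcg/hr ÷ 10700 mcg/mL = 0.5937808 mL/hr
Volume infused = 0.5937808 mL/hr × 47 hr = 27.9077 mL
Volume remaining = 50 − 27.9077 = 22.0923 mL
Drug remaining = 22.0923 mL × 10700 mcg/mL = 236387.6 mcg = 236.3876 mg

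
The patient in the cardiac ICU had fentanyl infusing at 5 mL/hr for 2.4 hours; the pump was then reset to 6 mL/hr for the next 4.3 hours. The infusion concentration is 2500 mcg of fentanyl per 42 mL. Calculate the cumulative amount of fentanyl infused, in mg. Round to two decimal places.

Concentration = 2500 mcg ÷ 42 mL = 59.52381 mcg/mL
Stage 1: 5 mL/hr × 2.4 hr = 12 mL → 12 mL × 59.52381 mcg/mL = 714.2857 mcg
Stage 2: 6 mL/hr × 4.3 hr = 25.8 mL → 25.8 mL × 59.52381 mcg/mL = 1535.714 mcg
Total = 714.2857 + 1535.714 = 2250 mcg = 2.25 mg

2.25 mg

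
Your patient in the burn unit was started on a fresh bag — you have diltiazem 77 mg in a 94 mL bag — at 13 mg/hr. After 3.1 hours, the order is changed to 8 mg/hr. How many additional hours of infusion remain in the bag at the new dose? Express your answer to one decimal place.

Initial rate:
Concentration = 77 mg ÷ 94 mL = 0.8191489 mg/mL
Rate = 13 mg/hr ÷ 0.8191489 mg/mL = 15.87013 mL/hr
Volume infused so far = 15.87013 mL/hr × 3.1 hr = 49.1974 mL
Volume remaining = 94 − 49.1974 = 44.8026 mL
New rate:
Rate = 8 mg/hr ÷ 0.8191489 mg/mL = 9.766234 mL/hr
Time remaining = 44.8026 mL ÷ 9.766234 mL/hr = 4.5875 hr

4.6 hours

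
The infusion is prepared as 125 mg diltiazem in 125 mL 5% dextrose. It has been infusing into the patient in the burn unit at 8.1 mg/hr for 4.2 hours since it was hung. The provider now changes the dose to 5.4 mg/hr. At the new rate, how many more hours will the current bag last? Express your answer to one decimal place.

Initial rate:
Concentration = 125 mg ÷ 125 mL = 1 mg/mL
Rate = 8.1 mg/hr ÷ 1 mg/mL = 8.1 mL/hr
Volume infused so far = 8.1 mL/hr × 4.2 hr = 34.02 mL
Volume remaining = 125 − 34.02 = 90.98 mL
New rate:
Rate = 5.4 mg/hr ÷ 1 mg/mL = 5.4 mL/hr
Time remaining = 90.98 mL ÷ 5.4 mL/hr = 16.84815 hr

16.8 hours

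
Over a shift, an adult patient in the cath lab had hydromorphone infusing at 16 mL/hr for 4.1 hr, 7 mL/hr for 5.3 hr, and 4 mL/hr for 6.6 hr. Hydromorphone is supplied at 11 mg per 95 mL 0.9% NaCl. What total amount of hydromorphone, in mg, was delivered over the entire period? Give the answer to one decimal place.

14.9 mg

Concentration = 11 mg ÷ 95 mL = 0.1157895 mg/mL
Stage 1: 16 mL/hr × 4.1 hr = 65.6 mL → 65.6 mL × 0.1157895 mg/mL = 7.595789 mg
Stage 2: 7 mL/hr × 5.3 hr = 37.1 mL → 37.1 mL × 0.1157895 mg/mL = 4.295789 mg
Stage 3: 4 mL/hr × 6.6 hr = 26.4 mL → 26.4 mL × 0.1157895 mg/mL = 3.056842 mg
Total = 7.595789 + 4.295789 + 3.056842 = 14.94842 mg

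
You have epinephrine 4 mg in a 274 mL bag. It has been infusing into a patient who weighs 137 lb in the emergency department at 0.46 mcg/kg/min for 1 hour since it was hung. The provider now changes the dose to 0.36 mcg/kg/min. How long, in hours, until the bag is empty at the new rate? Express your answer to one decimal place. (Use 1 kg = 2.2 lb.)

1.7 hours

Initial rate:
Weight = 137 lb ÷ 2.2 lb/kg = 62.27273 kg
Dose = 0.46 mcg/kg/min × 62.27273 kg = 28.64545 mcg/min
28.64545 mcg/min × 60 min/hr = 1718.727 mcg/hr
Concentration = 4 mg ÷ 274 mL = 0.01459854 mg/mL = 14.59854 mcg/mL
Rate = 1718.727 mcg/hr ÷ 14.59854 mcg/mL = 117.7328 mL/hr
Volume infused so far = 117.7328 mL/hr × 1 hr = 117.7328 mL
Volume remaining = 274 − 117.7328 = 156.2672 mL
New rate:
Dose = 0.36 mcg/kg/min × 62.27273 kg = 22.41818 mcg/min
22.41818 mcg/min × 60 min/hr = 1345.091 mcg/hr
Rate = 1345.091 mcg/hr ÷ 14.59854 mcg/mL = 92.13873 mL/hr
Time remaining = 156.2672 mL ÷ 92.13873 mL/hr = 1.695999 hr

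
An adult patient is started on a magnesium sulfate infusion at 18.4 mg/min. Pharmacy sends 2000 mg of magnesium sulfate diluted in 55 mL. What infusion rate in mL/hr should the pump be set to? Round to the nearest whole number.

18.4 mg/min × 60 min/hr = 1104 mg/hr
Concentration = 2000 mg ÷ 55 mL = 36.36364 mg/mL
Rate = 1104 mg/hr ÷ 36.36364 mg/mL = 30.36 mL/hr

30 mL/hr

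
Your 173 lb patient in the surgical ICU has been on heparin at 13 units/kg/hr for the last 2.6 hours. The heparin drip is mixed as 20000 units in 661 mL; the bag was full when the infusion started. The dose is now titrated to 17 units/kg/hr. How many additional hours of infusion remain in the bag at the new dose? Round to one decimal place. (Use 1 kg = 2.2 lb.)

Initial rate:
Weight = 173 lb ÷ 2.2 lb/kg = 78.63636 kg
Dose = 13 units/kg/hr × 78.63636 kg = 1022.273 units/hr
Concentration = 20000 units ÷ 661 mL = 30.25719 units/mL
Rate = 1022.273 units/hr ÷ 30.25719 units/mL = 33.78611 mL/hr
Volume infused so far = 33.78611 mL/hr × 2.6 hr = 87.8439 mL
Volume remaining = 661 − 87.8439 = 573.1561 mL
New rate:
Dose = 17 units/kg/hr × 78.63636 kg = 1336.818 units/hr
Rate = 1336.818 units/hr ÷ 30.25719 units/mL = 44.18184 mL/hr
Time remaining = 573.1561 mL ÷ 44.18184 mL/hr = 12.97266 hr

13.0 hours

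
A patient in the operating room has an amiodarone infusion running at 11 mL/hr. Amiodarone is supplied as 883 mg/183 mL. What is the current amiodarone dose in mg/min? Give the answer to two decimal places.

0.88 mg/min

Concentration = 883 mg ÷ 183 mL = 4.825137 mg/mL
Drug rate = 11 mL/hr × 4.825137 mg/mL = 53.0765 mg/hr
53.0765 mg/hr ÷ 60 min/hr = 0.8846084 mg/min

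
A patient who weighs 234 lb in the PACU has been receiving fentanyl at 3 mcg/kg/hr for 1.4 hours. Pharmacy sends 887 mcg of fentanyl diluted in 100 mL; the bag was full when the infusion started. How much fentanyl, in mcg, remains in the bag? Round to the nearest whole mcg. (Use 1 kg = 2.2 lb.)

440 mcg

Weight = 234 lb ÷ 2.2 lb/kg = 106.3636 kg
Dose = 3 mcg/kg/hr × 106.3636 kg = 319.0909 mcg/hr
Concentration = 887 mcg ÷ 100 mL = 8.87 mcg/mL
Rate = 319.0909 mcg/hr ÷ 8.87 mcg/mL = 35.97417 mL/hr
Volume infused = 35.97417 mL/hr × 1.4 hr = 50.36384 mL
Volume remaining = 100 − 50.36384 = 49.63616 mL
Drug remaining = 49.63616 mL × 8.87 mcg/mL = 440.2727 mcg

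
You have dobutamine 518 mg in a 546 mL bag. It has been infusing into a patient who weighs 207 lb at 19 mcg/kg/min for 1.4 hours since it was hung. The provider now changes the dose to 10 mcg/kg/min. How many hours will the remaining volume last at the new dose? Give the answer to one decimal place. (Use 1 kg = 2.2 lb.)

6.5 hours

Initial rate:
Weight = 207 lb ÷ 2.2 lb/kg = 94.09091 kg
Dose = 19 mcg/kg/min × 94.09091 kg = 1787.727 mcg/min
1787.727 mcg/min × 60 min/hr = 107263.6 mcg/hr
Concentration = 518 mg ÷ 546 mL = 0.9487179 mg/mL = 948.7179 mcg/mL
Rate = 107263.6 mcg/hr ÷ 948.7179 mcg/mL = 113.0617 mL/hr
Volume infused so far = 113.0617 mL/hr × 1.4 hr = 158.2863 mL
Volume remaining = 546 − 158.2863 = 387.7137 mL
New rate:
Dose = 10 mcg/kg/min × 94.09091 kg = 940.9091 mcg/min
940.9091 mcg/min × 60 min/hr = 56454.55 mcg/hr
Rate = 56454.55 mcg/hr ÷ 948.7179 mcg/mL = 59.50614 mL/hr
Time remaining = 387.7137 mL ÷ 59.50614 mL/hr = 6.515523 hr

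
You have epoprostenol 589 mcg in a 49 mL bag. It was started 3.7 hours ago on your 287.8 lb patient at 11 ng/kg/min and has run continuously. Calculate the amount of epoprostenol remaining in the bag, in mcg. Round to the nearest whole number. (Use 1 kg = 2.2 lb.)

270 mcg

Weight = 287.8 lb ÷ 2.2 lb/kg = 130.8182 kg
Dose = 11 ng/kg/min × 130.8182 kg = 1439 ng/min
1439 ng/min × 60 min/hr = 86340 ng/hr
Concentration = 589 mcg ÷ 49 mL = 12.02041 mcg/mL = 12020.41 ng/mL
Rate = 86340 ng/hr ÷ 12020.41 ng/mL = 7.182784 mL/hr
Volume infused = 7.182784 mL/hr × 3.7 hr = 26.5763 mL
Volume remaining = 49 − 26.5763 = 22.4237 mL
Drug remaining = 22.4237 mL × 12020.41 ng/mL = 269542 ng = 269.542 mcg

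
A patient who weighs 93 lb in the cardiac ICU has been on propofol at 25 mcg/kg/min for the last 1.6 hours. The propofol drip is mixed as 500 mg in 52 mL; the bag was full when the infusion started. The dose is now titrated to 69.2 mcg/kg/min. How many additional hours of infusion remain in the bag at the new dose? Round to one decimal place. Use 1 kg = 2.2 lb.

2.3 hours

Initial rate:
Weight = 93 lb ÷ 2.2 lb/kg = 42.27273 kg
Dose = 25 mcg/kg/min × 42.27273 kg = 1056.818 mcg/min
1056.818 mcg/min × 60 min/hr = 63409.09 mcg/hr
Concentration = 500 mg ÷ 52 mL = 9.615385 mg/mL = 9615.385 mcg/mL
Rate = 63409.09 mcg/hr ÷ 9615.385 mcg/mL = 6.594545 mL/hr
Volume infused so far = 6.594545 mL/hr × 1.6 hr = 10.55127 mL
Volume remaining = 52 − 10.55127 = 41.44873 mL
New rate:
Dose = 69.2 mcg/kg/min × 42.27273 kg = 2925.273 mcg/min
2925.273 mcg/min × 60 min/hr = 175516.4 mcg/hr
Rate = 175516.4 mcg/hr ÷ 9615.385 mcg/mL = 18.2537 mL/hr
Time remaining = 41.44873 mL ÷ 18.2537 mL/hr = 2.270703 hr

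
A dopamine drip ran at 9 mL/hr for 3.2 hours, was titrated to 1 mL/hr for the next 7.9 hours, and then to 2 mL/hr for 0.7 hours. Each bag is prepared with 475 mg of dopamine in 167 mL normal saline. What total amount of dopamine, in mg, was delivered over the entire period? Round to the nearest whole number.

108 mg

Concentration = 475 mg ÷ 167 mL = 2.844311 mg/mL
Stage 1: 9 mL/hr × 3.2 hr = 28.8 mL → 28.8 mL × 2.844311 mg/mL = 81.91617 mg
Stage 2: 1 mL/hr × 7.9 hr = 7.9 mL → 7.9 mL × 2.844311 mg/mL = 22.47006 mg
Stage 3: 2 mL/hr × 0.7 hr = 1.4 mL → 1.4 mL × 2.844311 mg/mL = 3.982036 mg
Total = 81.91617 + 22.47006 + 3.982036 = 108.3683 mg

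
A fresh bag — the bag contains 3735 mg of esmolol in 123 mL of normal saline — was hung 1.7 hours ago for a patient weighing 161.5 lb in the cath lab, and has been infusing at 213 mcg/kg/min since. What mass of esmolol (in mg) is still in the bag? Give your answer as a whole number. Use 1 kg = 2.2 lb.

2140 mg

Weight = 161.5 lb ÷ 2.2 lb/kg = 73.40909 kg
Dose = 213 mcg/kg/min × 73.40909 kg = 15636.14 mcg/min
15636.14 mcg/min × 60 min/hr = 938168.2 mcg/hr
Concentration = 3735 mg ÷ 123 mL = 30.36585 mg/mL = 30365.85 mcg/mL
Rate = 938168.2 mcg/hr ÷ 30365.85 mcg/mL = 30.8955 mL/hr
Volume infused = 30.8955 mL/hr × 1.7 hr = 52.52235 mL
Volume remaining = 123 − 52.52235 = 70.47765 mL
Drug remaining = 70.47765 mL × 30365.85 mcg/mL = 2140114 mcg = 2140.114 mg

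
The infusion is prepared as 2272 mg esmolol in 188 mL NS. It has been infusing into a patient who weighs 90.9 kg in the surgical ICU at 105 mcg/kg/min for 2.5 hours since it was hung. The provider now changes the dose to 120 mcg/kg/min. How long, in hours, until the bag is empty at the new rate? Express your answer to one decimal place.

1.3 hours

Initial rate:
Dose = 105 mcg/kg/min × 90.9 kg = 9544.5 mcg/min
9544.5 mcg/min × 60 min/hr = 572670 mcg/hr
Concentration = 2272 mg ÷ 188 mL = 12.08511 mg/mL = 12085.11 mcg/mL
Rate = 572670 mcg/hr ÷ 12085.11 mcg/mL = 47.38643 mL/hr
Volume infused so far = 47.38643 mL/hr × 2.5 hr = 118.4661 mL
Volume remaining = 188 − 118.4661 = 69.53393 mL
New rate:
Dose = 120 mcg/kg/min × 90.9 kg = 10908 mcg/min
10908 mcg/min × 60 min/hr = 654480 mcg/hr
Rate = 654480 mcg/hr ÷ 12085.11 mcg/mL = 54.15592 mL/hr
Time remaining = 69.53393 mL ÷ 54.15592 mL/hr = 1.283958 hr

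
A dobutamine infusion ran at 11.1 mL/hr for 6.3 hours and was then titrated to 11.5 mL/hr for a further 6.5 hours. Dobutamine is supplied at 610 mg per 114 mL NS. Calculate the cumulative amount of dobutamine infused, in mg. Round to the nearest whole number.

774 mg

Concentration = 610 mg ÷ 114 mL = 5.350877 mg/mL
Stage 1: 11.1 mL/hr × 6.3 hr = 69.93 mL → 69.93 mL × 5.350877 mg/mL = 374.1868 mg
Stage 2: 11.5 mL/hr × 6.5 hr = 74.75 mL → 74.75 mL × 5.350877 mg/mL = 399.9781 mg
Total = 374.1868 + 399.9781 = 774.1649 mg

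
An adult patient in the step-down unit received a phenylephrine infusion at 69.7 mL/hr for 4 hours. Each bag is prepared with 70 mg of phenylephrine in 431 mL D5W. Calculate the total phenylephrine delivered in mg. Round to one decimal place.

45.3 mg

Concentration = 70 mg ÷ 431 mL = 0.162413 mg/mL = 162.413 mcg/mL
Drug rate = 69.7 mL/hr × 162.413 mcg/mL = 11320.19 mcg/hr
Total = 11320.19 mcg/hr × 4 hr = 45280.74 mcg = 45.28074 mg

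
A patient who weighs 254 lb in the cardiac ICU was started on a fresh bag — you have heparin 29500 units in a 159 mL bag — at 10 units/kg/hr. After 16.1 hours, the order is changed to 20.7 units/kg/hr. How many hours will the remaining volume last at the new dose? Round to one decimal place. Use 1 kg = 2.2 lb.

Initial rate:
Weight = 254 lb ÷ 2.2 lb/kg = 115.4545 kg
Dose = 10 units/kg/hr × 115.4545 kg = 1154.545 units/hr
Concentration = 29500 units ÷ 159 mL = 185.5346 units/mL
Rate = 1154.545 units/hr ÷ 185.5346 units/mL = 6.222804 mL/hr
Volume infused so far = 6.222804 mL/hr × 16.1 hr = 100.1871 mL
Volume remaining = 159 − 100.1871 = 58.81285 mL
New rate:
Dose = 20.7 units/kg/hr × 115.4545 kg = 2389.909 units/hr
Rate = 2389.909 units/hr ÷ 185.5346 units/mL = 12.8812 mL/hr
Time remaining = 58.81285 mL ÷ 12.8812 mL/hr = 4.565788 hr

4.6 hours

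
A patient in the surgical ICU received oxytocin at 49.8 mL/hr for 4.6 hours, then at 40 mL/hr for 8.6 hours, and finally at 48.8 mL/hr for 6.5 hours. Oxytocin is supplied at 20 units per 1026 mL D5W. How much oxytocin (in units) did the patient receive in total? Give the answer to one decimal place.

17.4 units

Concentration = 20 units ÷ 1026 mL = 0.01949318 units/mL
Stage 1: 49.8 mL/hr × 4.6 hr = 229.08 mL → 229.08 mL × 0.01949318 units/mL = 4.465497 units
Stage 2: 40 mL/hr × 8.6 hr = 344 mL → 344 mL × 0.01949318 units/mL = 6.705653 units
Stage 3: 48.8 mL/hr × 6.5 hr = 317.2 mL → 317.2 mL × 0.01949318 units/mL = 6.183236 units
Total = 4.465497 + 6.705653 + 6.183236 = 17.35439 units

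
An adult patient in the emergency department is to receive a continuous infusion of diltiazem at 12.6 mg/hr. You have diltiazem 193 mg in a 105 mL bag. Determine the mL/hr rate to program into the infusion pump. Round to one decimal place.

6.9 mL/hr

Concentration = 193 mg ÷ 105 mL = 1.838095 mg/mL
Rate = 12.6 mg/hr ÷ 1.838095 mg/mL = 6.854922 mL/hr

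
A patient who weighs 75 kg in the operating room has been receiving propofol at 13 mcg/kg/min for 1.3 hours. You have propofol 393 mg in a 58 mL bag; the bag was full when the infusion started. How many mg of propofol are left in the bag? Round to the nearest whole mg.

317 mg

Dose = 13 mcg/kg/min × 75 kg = 975 mcg/min
975 mcg/min × 60 min/hr = 58500 mcg/hr
Concentration = 393 mg ÷ 58 mL = 6.775862 mg/mL = 6775.862 mcg/mL
Rate = 58500 mcg/hr ÷ 6775.862 mcg/mL = 8.633588 mL/hr
Volume infused = 8.633588 mL/hr × 1.3 hr = 11.22366 mL
Volume remaining = 58 − 11.22366 = 46.77634 mL
Drug remaining = 46.77634 mL × 6775.862 mcg/mL = 316950 mcg = 316.95 mg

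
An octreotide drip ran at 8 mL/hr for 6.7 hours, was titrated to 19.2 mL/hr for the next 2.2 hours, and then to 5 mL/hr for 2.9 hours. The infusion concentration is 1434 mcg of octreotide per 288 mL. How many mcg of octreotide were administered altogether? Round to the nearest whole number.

Concentration = 1434 mcg ÷ 288 mL = 4.979167 mcg/mL
Stage 1: 8 mL/hr × 6.7 hr = 53.6 mL → 53.6 mL × 4.979167 mcg/mL = 266.8833 mcg
Stage 2: 19.2 mL/hr × 2.2 hr = 42.24 mL → 42.24 mL × 4.979167 mcg/mL = 210.32 mcg
Stage 3: 5 mL/hr × 2.9 hr = 14.5 mL → 14.5 mL × 4.979167 mcg/mL = 72.19792 mcg
Total = 266.8833 + 210.32 + 72.19792 = 549.4013 mcg

549 mcg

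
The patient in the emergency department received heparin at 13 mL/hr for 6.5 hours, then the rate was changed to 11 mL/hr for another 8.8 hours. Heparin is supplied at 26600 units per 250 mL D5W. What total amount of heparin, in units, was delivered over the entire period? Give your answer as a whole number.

19290 units

Concentration = 26600 units ÷ 250 mL = 106.4 units/mL
Stage 1: 13 mL/hr × 6.5 hr = 84.5 mL → 84.5 mL × 106.4 units/mL = 8990.8 units
Stage 2: 11 mL/hr × 8.8 hr = 96.8 mL → 96.8 mL × 106.4 units/mL = 10299.52 units
Total = 8990.8 + 10299.52 = 19290.32 units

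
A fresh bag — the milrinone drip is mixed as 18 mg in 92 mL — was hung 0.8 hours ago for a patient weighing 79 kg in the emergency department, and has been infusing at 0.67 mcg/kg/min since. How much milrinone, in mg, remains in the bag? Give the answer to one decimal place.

15.5 mg

Dose = 0.67 mcg/kg/min × 79 kg = 52.93 mcg/min
52.93 mcg/min × 60 min/hr = 3175.8 mcg/hr
Concentration = 18 mg ÷ 92 mL = 0.1956522 mg/mL = 195.6522 mcg/mL
Rate = 3175.8 mcg/hr ÷ 195.6522 mcg/mL = 16.23187 mL/hr
Volume infused = 16.23187 mL/hr × 0.8 hr = 12.98549 mL
Volume remaining = 92 − 12.98549 = 79.01451 mL
Drug remaining = 79.01451 mL × 195.6522 mcg/mL = 15459.36 mcg = 15.45936 mg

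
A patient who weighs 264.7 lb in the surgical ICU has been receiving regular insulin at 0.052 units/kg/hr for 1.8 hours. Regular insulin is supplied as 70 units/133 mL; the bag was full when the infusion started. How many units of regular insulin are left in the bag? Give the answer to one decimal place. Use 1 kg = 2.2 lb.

58.7 units

Weight = 264.7 lb ÷ 2.2 lb/kg = 120.3182 kg
Dose = 0.052 units/kg/hr × 120.3182 kg = 6.256545 units/hr
Concentration = 70 units ÷ 133 mL = 0.5263158 units/mL
Rate = 6.256545 units/hr ÷ 0.5263158 units/mL = 11.88744 mL/hr
Volume infused = 11.88744 mL/hr × 1.8 hr = 21.39739 mL
Volume remaining = 133 − 21.39739 = 111.6026 mL
Drug remaining = 111.6026 mL × 0.5263158 units/mL = 58.73822 units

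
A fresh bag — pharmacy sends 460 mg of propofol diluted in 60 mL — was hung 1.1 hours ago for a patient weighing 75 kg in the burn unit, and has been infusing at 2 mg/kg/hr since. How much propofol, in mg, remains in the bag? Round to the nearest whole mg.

295 mg

Dose = 2 mg/kg/hr × 75 kg = 150 mg/hr
Concentration = 460 mg ÷ 60 mL = 7.666667 mg/mL
Rate = 150 mg/hr ÷ 7.666667 mg/mL = 19.56522 mL/hr
Volume infused = 19.56522 mL/hr × 1.1 hr = 21.52174 mL
Volume remaining = 60 − 21.52174 = 38.47826 mL
Drug remaining = 38.47826 mL × 7.666667 mg/mL = 295 mg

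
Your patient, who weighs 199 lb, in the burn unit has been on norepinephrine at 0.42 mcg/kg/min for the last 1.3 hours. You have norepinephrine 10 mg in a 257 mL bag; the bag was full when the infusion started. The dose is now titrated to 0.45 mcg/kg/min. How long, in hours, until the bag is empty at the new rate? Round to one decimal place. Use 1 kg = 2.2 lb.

2.9 hours

Initial rate:
Weight = 199 lb ÷ 2.2 lb/kg = 90.45455 kg
Dose = 0.42 mcg/kg/min × 90.45455 kg = 37.99091 mcg/min
37.99091 mcg/min × 60 min/hr = 2279.455 mcg/hr
Concentration = 10 mg ÷ 257 mL = 0.03891051 mg/mL = 38.91051 mcg/mL
Rate = 2279.455 mcg/hr ÷ 38.91051 mcg/mL = 58.58198 mL/hr
Volume infused so far = 58.58198 mL/hr × 1.3 hr = 76.15658 mL
Volume remaining = 257 − 76.15658 = 180.8434 mL
New rate:
Dose = 0.45 mcg/kg/min × 90.45455 kg = 40.70455 mcg/min
40.70455 mcg/min × 60 min/hr = 2442.273 mcg/hr
Rate = 2442.273 mcg/hr ÷ 38.91051 mcg/mL = 62.76641 mL/hr
Time remaining = 180.8434 mL ÷ 62.76641 mL/hr = 2.881213 hr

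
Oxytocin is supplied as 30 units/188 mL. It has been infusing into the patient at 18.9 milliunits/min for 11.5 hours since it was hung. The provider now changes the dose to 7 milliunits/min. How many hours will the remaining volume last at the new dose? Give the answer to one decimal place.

Initial rate:
18.9 milliunits/min × 60 min/hr = 1134 milliunits/hr
Concentration = 30 units ÷ 188 mL = 0.1595745 units/mL = 159.5745 milliunits/mL
Rate = 1134 milliunits/hr ÷ 159.5745 milliunits/mL = 7.1064 mL/hr
Volume infused so far = 7.1064 mL/hr × 11.5 hr = 81.7236 mL
Volume remaining = 188 − 81.7236 = 106.2764 mL
New rate:
7 milliunits/min × 60 min/hr = 420 milliunits/hr
Rate = 420 milliunits/hr ÷ 159.5745 milliunits/mL = 2.632 mL/hr
Time remaining = 106.2764 mL ÷ 2.632 mL/hr = 40.37857 hr

40.4 hours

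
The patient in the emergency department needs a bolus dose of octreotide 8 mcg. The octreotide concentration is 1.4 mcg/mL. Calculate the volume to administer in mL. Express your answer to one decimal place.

Volume = 8 mcg ÷ 1.4 mcg/mL = 5.714286 mL

5.7 mL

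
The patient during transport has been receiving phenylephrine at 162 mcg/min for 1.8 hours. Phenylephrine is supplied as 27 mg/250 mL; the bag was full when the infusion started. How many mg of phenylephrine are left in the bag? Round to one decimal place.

162 mcg/min × 60 min/hr = 9720 mcg/hr
Concentration = 27 mg ÷ 250 mL = 0.108 mg/mL = 108 mcg/mL
Rate = 9720 mcg/hr ÷ 108 mcg/mL = 90 mL/hr
Volume infused = 90 mL/hr × 1.8 hr = 162 mL
Volume remaining = 250 − 162 = 88 mL
Drug remaining = 88 mL × 108 mcg/mL = 9504 mcg = 9.504 mg

9.5 mg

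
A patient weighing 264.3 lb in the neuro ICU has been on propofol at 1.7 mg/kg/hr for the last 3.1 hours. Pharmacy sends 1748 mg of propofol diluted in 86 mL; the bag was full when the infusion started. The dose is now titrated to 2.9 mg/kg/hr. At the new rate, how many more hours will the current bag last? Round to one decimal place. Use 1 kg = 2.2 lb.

3.2 hours

Initial rate:
Weight = 264.3 lb ÷ 2.2 lb/kg = 120.1364 kg
Dose = 1.7 mg/kg/hr × 120.1364 kg = 204.2318 mg/hr
Concentration = 1748 mg ÷ 86 mL = 20.32558 mg/mL
Rate = 204.2318 mg/hr ÷ 20.32558 mg/mL = 10.04802 mL/hr
Volume infused so far = 10.04802 mL/hr × 3.1 hr = 31.14886 mL
Volume remaining = 86 − 31.14886 = 54.85114 mL
New rate:
Dose = 2.9 mg/kg/hr × 120.1364 kg = 348.3955 mg/hr
Rate = 348.3955 mg/hr ÷ 20.32558 mg/mL = 17.14074 mL/hr
Time remaining = 54.85114 mL ÷ 17.14074 mL/hr = 3.200046 hr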